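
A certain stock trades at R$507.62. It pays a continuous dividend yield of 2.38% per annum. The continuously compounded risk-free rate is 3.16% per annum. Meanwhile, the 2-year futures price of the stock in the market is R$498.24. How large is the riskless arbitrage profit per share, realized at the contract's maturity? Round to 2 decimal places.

R$17.36 per share

Fair futures: F* = S·e^(carry·T), with carry = (r − q) = 0.0316 − 0.0238 = 0.0078
F* = 507.62 · e^(0.0078 × 2) = 507.62 · e^0.015600 = 507.62 × 1.015722 = R$515.6008
Market R$498.24 < fair R$515.6008: forward underpriced → reverse cash-and-carry (short spot, go long the forward).
At maturity, profit = |F_mkt − F*| = |498.24 − 515.6008| = R$17.36 per share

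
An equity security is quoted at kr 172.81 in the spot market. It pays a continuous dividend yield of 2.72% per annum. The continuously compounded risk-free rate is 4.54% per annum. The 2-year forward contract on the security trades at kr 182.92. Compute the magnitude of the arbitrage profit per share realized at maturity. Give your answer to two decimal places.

Fair forward: F* = S·e^(carry·T), with carry = (r − q) = 0.0454 − 0.0272 = 0.0182
F* = 172.81 · e^(0.0182 × 2) = 172.81 · e^0.036400 = 172.81 × 1.037071 = kr 179.2162
Market kr 182.92 > fair kr 179.2162: forward overpriced → cash-and-carry (buy spot, short the forward).
At maturity, profit = |F_mkt − F*| = |182.92 − 179.2162| = kr 3.70 per share

kr 3.70 per share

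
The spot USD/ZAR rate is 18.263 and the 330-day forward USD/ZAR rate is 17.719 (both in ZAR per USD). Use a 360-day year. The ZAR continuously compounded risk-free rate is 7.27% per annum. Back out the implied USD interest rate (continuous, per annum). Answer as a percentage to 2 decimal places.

10.57%

F = S·e^((r_ZAR − r_USD)T) ⇒ r_USD = r_ZAR − ln(F/S)/T
ln(17.719/18.263) = -0.030240; /(330/360) = -0.032989
r_USD = 0.0727 + 0.032989 = 0.105689
r_USD = 10.57%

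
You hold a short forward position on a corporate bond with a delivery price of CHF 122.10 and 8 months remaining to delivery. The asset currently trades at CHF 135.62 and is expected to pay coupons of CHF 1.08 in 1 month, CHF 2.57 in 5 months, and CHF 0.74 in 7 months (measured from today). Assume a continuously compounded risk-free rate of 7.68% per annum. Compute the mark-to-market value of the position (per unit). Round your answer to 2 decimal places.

PV(remaining coupons) I = 1.08·e^(−0.0768·1/12) + 2.57·e^(−0.0768·5/12) + 0.74·e^(−0.0768·7/12) = 4.2698
Current forward F = (S − I)·e^(rT) = (135.62 − 4.2698)·e^(0.0768·8/12) = 131.3502 × 1.052533 = 138.2504
Value (long) = (F − K)·e^(−rT) = (138.2504 − 122.10) × 0.950089 = 15.3443
Short position value = −(long value) = -CHF 15.34

-CHF 15.34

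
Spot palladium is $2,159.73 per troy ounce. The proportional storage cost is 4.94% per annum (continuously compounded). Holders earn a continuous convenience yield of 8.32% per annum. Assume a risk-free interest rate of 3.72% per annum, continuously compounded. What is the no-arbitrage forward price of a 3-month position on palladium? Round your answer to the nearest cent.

Net carry = r + u − y = 0.0372 + 0.0494 − 0.0832 = 0.0034
F = S·e^((r+u−y)T) = 2159.73 · e^(0.0034 × 3/12) = 2159.73 · e^0.00085000
= 2159.73 × 1.00085036 = $2,161.57 per troy ounce

$2,161.57 per troy ounce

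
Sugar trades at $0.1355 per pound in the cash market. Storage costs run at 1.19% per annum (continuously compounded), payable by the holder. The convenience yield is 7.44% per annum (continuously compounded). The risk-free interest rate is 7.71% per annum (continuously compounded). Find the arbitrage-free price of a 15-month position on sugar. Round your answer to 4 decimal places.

Net carry = r + u − y = 0.0771 + 0.0119 − 0.0744 = 0.0146
F = S·e^((r+u−y)T) = 0.1355 · e^(0.0146 × 15/12) = 0.1355 · e^0.018250
= 0.1355 × 1.018418 = $0.1380 per pound

$0.1380 per pound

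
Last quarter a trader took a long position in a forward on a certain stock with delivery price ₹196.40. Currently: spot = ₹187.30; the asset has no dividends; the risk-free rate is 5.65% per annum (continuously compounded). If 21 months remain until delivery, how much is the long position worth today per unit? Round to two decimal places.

₹9.39

Current fair forward for the remaining 21 months: F = S·e^(r·T), r = 0.0565
F = 187.30 · e^(0.0565 × 21/12) = 187.30 × 1.103928 = 206.7657
Value of long forward = (F − K)·e^(−rT) = (206.7657 − 196.40) · e^(−0.0565·21/12)
= 10.3657 × 0.905856 = 9.39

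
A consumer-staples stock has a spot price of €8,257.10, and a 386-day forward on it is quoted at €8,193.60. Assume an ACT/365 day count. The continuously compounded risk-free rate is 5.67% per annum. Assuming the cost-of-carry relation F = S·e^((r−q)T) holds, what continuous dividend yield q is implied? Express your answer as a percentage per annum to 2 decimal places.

6.40%

From F = S·e^((r−q)T): (r − q) = ln(F/S)/T
ln(8193.60/8257.10) = ln(0.992310) = -0.007720
(r − q) = -0.007720 / (386/365) = -0.007300
q = r − ln(F/S)/T = 0.0567 + 0.007300 = 0.064000
q = 6.40%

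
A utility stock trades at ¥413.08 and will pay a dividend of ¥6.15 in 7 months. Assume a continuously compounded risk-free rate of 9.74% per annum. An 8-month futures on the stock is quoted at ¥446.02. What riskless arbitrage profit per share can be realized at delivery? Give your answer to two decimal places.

¥11.43 per share

PV(dividends) I = 6.15·e^(−0.0974·7/12) = 5.8103
Fair futures F* = (S − I)·e^(rT) = (413.08 − 5.8103)·e^0.064933 = 407.2697 × 1.067088 = 434.5926
Market ¥446.02 > fair 434.5926: forward overpriced → cash-and-carry (borrow at r, buy the stock and collect the dividends, short the forward).
Profit at T = |F_mkt − F*| = |446.02 − 434.5926| = ¥11.43 per share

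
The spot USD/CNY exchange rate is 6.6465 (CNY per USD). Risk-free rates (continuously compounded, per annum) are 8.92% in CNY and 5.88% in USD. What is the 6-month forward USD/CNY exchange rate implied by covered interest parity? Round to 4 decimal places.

6.7483

F = S·e^((r_CNY − r_USD)T) = 6.6465 · e^((0.0892 − 0.0588) × 6/12)
= 6.6465 · e^0.015200 = 6.6465 × 1.015316
F = 6.7483 CNY per USD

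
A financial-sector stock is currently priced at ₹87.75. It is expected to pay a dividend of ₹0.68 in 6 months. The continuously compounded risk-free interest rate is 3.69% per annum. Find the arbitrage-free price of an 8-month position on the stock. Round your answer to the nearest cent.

PV(dividends) I = 0.68·e^(−0.0369·6/12)
I = 0.6676
F = (S − I)·e^(rT) = (87.75 − 0.6676) · e^(0.0369·8/12)
= 87.0824 · e^0.024600 = 87.0824 × 1.024905 = ₹89.25

₹89.25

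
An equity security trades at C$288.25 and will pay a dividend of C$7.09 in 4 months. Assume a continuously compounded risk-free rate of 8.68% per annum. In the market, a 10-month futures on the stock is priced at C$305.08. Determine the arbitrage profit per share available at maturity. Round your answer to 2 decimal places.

C$2.61 per share

PV(dividends) I = 7.09·e^(−0.0868·4/12) = 6.8878
Fair futures F* = (S − I)·e^(rT) = (288.25 − 6.8878)·e^0.072333 = 281.3622 × 1.075013 = 302.4680
Market C$305.08 > fair 302.4680: forward overpriced → cash-and-carry (borrow at r, buy the stock and collect the dividends, short the forward).
Profit at T = |F_mkt − F*| = |305.08 − 302.4680| = C$2.61 per share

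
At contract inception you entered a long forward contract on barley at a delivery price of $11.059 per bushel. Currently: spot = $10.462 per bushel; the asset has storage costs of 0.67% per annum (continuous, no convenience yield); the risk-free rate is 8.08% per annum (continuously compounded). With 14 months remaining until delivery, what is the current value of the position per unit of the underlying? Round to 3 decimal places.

Current fair forward for the remaining 14 months: F = S·e^((r + u)·T), (r + u) = 0.0808 + 0.0067 = 0.0875
F = 10.462 · e^(0.0875 × 14/12) = 10.462 × 1.107476 = 11.5864
Value of long forward = (F − K)·e^(−rT) = (11.5864 − 11.059) · e^(−0.0808·14/12)
= 0.5274 × 0.910040 = 0.480

$0.480 per bushel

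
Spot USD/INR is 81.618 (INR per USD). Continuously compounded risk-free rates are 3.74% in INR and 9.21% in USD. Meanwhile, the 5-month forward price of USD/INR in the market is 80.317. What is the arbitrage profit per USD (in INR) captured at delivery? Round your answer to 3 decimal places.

0.538 per USD (in INR)

Fair forward: F* = S·e^(carry·T), with carry = (r_INR − r_USD) = 0.0374 − 0.0921 = -0.0547
F* = 81.618 · e^(-0.0547 × 5/12) = 81.618 · e^-0.022792 = 81.618 × 0.977466 = 79.7788
Market 80.317 > fair 79.7788: forward overpriced → cash-and-carry (buy spot, short the forward).
At maturity, profit = |F_mkt − F*| = |80.317 − 79.7788| = 0.538 per USD (in INR)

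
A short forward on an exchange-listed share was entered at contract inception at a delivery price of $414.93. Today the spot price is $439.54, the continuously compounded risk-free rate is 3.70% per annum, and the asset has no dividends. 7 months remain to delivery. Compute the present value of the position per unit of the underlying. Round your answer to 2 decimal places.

-$33.47

Current fair forward for the remaining 7 months: F = S·e^(r·T), r = 0.0370
F = 439.54 · e^(0.0370 × 7/12) = 439.54 × 1.021818 = 449.1299
Value of long forward = (F − K)·e^(−rT) = (449.1299 − 414.93) · e^(−0.0370·7/12)
= 34.1999 × 0.978648 = 33.47
Short position value = −(long value) = -$33.47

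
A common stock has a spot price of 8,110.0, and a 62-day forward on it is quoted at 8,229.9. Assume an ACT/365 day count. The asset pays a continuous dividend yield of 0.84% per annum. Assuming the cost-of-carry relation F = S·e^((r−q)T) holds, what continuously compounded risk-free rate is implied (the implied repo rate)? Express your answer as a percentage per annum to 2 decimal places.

From F = S·e^((r−q)T): (r − q) = ln(F/S)/T
ln(8229.9/8110.0) = ln(1.014784) = 0.014676
(r − q) = 0.014676 / (62/365) = 0.086399
r = ln(F/S)/T + q = 0.086399 + 0.0084 = 0.094799
r = 9.48%

9.48%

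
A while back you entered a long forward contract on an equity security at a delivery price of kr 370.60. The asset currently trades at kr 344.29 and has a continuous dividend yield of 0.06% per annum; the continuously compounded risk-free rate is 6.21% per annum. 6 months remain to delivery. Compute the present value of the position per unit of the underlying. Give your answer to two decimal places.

Current fair forward for the remaining 6 months: F = S·e^((r − q)·T), (r − q) = 0.0621 − 0.0006 = 0.0615
F = 344.29 · e^(0.0615 × 6/12) = 344.29 × 1.031228 = 355.0415
Value of long forward = (F − K)·e^(−rT) = (355.0415 − 370.60) · e^(−0.0621·6/12)
= -15.5585 × 0.969427 = -15.08

-kr 15.08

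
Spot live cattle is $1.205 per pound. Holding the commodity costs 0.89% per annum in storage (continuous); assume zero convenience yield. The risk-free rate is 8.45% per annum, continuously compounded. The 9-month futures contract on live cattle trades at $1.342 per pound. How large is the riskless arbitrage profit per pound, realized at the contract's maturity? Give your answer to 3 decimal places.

$0.050 per pound

Fair futures: F* = S·e^(carry·T), with carry = (r + u) = 0.0845 + 0.0089 = 0.0934
F* = 1.205 · e^(0.0934 × 9/12) = 1.205 · e^0.070050 = 1.205 × 1.072562 = $1.2924
Market $1.342 > fair $1.2924: forward overpriced → cash-and-carry (buy spot, short the forward).
At maturity, profit = |F_mkt − F*| = |1.342 − 1.2924| = $0.050 per pound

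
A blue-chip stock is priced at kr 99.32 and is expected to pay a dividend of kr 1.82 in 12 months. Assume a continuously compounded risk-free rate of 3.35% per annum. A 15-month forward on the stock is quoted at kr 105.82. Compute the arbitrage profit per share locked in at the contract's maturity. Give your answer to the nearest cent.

PV(dividends) I = 1.82·e^(−0.0335·12/12) = 1.7600
Fair forward F* = (S − I)·e^(rT) = (99.32 − 1.7600)·e^0.041875 = 97.5600 × 1.042764 = 101.7321
Market kr 105.82 > fair 101.7321: forward overpriced → cash-and-carry (borrow at r, buy the stock and collect the dividends, short the forward).
Profit at T = |F_mkt − F*| = |105.82 − 101.7321| = kr 4.09 per share

kr 4.09 per share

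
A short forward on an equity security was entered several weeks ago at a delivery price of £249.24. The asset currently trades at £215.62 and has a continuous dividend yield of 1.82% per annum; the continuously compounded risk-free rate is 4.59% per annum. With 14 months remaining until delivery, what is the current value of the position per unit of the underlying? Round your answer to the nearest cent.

Current fair forward for the remaining 14 months: F = S·e^((r − q)·T), (r − q) = 0.0459 − 0.0182 = 0.0277
F = 215.62 · e^(0.0277 × 14/12) = 215.62 × 1.032845 = 222.7020
Value of long forward = (F − K)·e^(−rT) = (222.7020 − 249.24) · e^(−0.0459·14/12)
= -26.5380 × 0.947859 = -25.15
Short position value = −(long value) = £25.15

£25.15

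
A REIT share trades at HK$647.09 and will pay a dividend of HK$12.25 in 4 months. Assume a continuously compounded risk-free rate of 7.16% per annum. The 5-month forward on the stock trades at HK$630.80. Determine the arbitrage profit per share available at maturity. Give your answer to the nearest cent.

HK$23.56 per share

PV(dividends) I = 12.25·e^(−0.0716·4/12) = 11.9611
Fair forward F* = (S − I)·e^(rT) = (647.09 − 11.9611)·e^0.029833 = 635.1289 × 1.030282 = 654.3619
Market HK$630.80 < fair 654.3619: forward underpriced → reverse cash-and-carry (short the stock, invest proceeds at r, pay the dividends, go long the forward).
Profit at T = |F_mkt − F*| = |630.80 − 654.3619| = HK$23.56 per share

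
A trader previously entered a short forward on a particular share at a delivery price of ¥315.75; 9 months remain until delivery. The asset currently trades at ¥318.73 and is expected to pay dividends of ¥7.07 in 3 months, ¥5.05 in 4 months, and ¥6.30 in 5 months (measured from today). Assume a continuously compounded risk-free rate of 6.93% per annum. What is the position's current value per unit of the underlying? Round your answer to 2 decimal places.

-¥0.97

PV(remaining dividends) I = 7.07·e^(−0.0693·3/12) + 5.05·e^(−0.0693·4/12) + 6.30·e^(−0.0693·5/12) = 18.0039
Current forward F = (S − I)·e^(rT) = (318.73 − 18.0039)·e^(0.0693·9/12) = 300.7261 × 1.053349 = 316.7695
Value (long) = (F − K)·e^(−rT) = (316.7695 − 315.75) × 0.949353 = 0.9679
Short position value = −(long value) = -¥0.97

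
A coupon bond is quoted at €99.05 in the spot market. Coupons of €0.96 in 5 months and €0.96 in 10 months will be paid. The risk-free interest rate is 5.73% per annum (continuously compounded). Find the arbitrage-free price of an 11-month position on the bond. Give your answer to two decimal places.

€102.44

PV(coupons) I = 0.96·e^(−0.0573·5/12) + 0.96·e^(−0.0573·10/12)
I = 0.9374 + 0.9152 = 1.8526
F = (S − I)·e^(rT) = (99.05 − 1.8526) · e^(0.0573·11/12)
= 97.1974 · e^0.052525 = 97.1974 × 1.053929 = €102.44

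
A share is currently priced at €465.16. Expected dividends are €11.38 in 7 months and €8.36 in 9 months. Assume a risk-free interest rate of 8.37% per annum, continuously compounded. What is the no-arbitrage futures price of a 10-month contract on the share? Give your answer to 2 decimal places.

€478.72

PV(dividends) I = 11.38·e^(−0.0837·7/12) + 8.36·e^(−0.0837·9/12)
I = 10.8377 + 7.8513 = 18.6890
F = (S − I)·e^(rT) = (465.16 − 18.6890) · e^(0.0837·10/12)
= 446.4710 · e^0.069750 = 446.4710 × 1.072240 = €478.72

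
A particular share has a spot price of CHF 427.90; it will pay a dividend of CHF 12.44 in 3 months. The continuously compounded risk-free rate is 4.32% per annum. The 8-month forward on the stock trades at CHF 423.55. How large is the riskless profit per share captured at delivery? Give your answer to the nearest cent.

PV(dividends) I = 12.44·e^(−0.0432·3/12) = 12.3064
Fair forward F* = (S − I)·e^(rT) = (427.90 − 12.3064)·e^0.028800 = 415.5936 × 1.029219 = 427.7368
Market CHF 423.55 < fair 427.7368: forward underpriced → reverse cash-and-carry (short the stock, invest proceeds at r, pay the dividends, go long the forward).
Profit at T = |F_mkt − F*| = |423.55 − 427.7368| = CHF 4.19 per share

CHF 4.19 per share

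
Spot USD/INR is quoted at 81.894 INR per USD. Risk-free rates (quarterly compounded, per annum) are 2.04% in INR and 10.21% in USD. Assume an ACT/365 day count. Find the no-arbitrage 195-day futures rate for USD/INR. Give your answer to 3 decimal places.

78.448

By covered interest parity, F = S · (1+r_INR/4)^(4T) / (1+r_USD/4)^(4T)
= 81.894 × 1.010930 / 1.055339 = 81.894 × 0.957920
F = 78.448 INR per USD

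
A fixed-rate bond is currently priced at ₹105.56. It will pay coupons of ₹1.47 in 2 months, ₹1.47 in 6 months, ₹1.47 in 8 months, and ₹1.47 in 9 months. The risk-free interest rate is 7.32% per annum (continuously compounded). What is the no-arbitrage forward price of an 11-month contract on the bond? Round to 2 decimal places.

₹106.83

PV(coupons) I = 1.47·e^(−0.0732·2/12) + 1.47·e^(−0.0732·6/12) + 1.47·e^(−0.0732·8/12) + 1.47·e^(−0.0732·9/12)
I = 1.4522 + 1.4172 + 1.4000 + 1.3915 = 5.6609
F = (S − I)·e^(rT) = (105.56 − 5.6609) · e^(0.0732·11/12)
= 99.8991 · e^0.067100 = 99.8991 × 1.069402 = ₹106.83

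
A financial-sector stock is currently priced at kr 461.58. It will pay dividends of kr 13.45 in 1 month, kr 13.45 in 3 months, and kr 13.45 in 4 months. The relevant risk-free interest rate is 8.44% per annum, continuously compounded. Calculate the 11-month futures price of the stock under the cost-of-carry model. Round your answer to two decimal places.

kr 455.92

PV(dividends) I = 13.45·e^(−0.0844·1/12) + 13.45·e^(−0.0844·3/12) + 13.45·e^(−0.0844·4/12)
I = 13.3557 + 13.1692 + 13.0769 = 39.6018
F = (S − I)·e^(rT) = (461.58 − 39.6018) · e^(0.0844·11/12)
= 421.9782 · e^0.077367 = 421.9782 × 1.080439 = kr 455.92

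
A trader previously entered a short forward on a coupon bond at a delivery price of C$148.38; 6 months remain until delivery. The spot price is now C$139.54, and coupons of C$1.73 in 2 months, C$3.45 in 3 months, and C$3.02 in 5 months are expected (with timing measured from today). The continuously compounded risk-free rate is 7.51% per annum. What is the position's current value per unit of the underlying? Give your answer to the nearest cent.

C$11.39

PV(remaining coupons) I = 1.73·e^(−0.0751·2/12) + 3.45·e^(−0.0751·3/12) + 3.02·e^(−0.0751·5/12) = 8.0213
Current forward F = (S − I)·e^(rT) = (139.54 − 8.0213)·e^(0.0751·6/12) = 131.5187 × 1.038264 = 136.5511
Value (long) = (F − K)·e^(−rT) = (136.5511 − 148.38) × 0.963146 = -11.3930
Short position value = −(long value) = C$11.39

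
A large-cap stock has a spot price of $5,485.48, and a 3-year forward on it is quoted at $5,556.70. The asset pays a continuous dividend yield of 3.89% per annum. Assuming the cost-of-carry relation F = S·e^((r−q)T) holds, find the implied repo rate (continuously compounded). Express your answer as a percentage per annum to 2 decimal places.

From F = S·e^((r−q)T): (r − q) = ln(F/S)/T
ln(5556.70/5485.48) = ln(1.012983) = 0.012899
(r − q) = 0.012899 / (3) = 0.004300
r = ln(F/S)/T + q = 0.004300 + 0.0389 = 0.043200
r = 4.32%

4.32%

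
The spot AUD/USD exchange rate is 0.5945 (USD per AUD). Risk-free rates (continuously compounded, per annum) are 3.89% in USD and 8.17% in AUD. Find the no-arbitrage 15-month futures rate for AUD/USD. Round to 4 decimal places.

F = S·e^((r_USD − r_AUD)T) = 0.5945 · e^((0.0389 − 0.0817) × 15/12)
= 0.5945 · e^-0.053500 = 0.5945 × 0.947906
F = 0.5635 USD per AUD

0.5635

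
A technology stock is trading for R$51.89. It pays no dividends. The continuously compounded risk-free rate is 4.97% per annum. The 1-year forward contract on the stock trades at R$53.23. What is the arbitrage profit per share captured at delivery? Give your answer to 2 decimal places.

Fair forward: F* = S·e^(carry·T), with carry = r = 0.0497
F* = 51.89 · e^(0.0497 × 12/12) = 51.89 · e^0.049700 = 51.89 × 1.050956 = R$54.5341
Market R$53.23 < fair R$54.5341: forward underpriced → reverse cash-and-carry (short spot, go long the forward).
At maturity, profit = |F_mkt − F*| = |53.23 − 54.5341| = R$1.30 per share

R$1.30 per share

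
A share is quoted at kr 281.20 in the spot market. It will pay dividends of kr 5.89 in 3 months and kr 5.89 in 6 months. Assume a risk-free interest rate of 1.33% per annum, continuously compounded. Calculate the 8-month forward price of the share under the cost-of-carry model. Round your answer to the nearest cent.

PV(dividends) I = 5.89·e^(−0.0133·3/12) + 5.89·e^(−0.0133·6/12)
I = 5.8704 + 5.8510 = 11.7214
F = (S − I)·e^(rT) = (281.20 − 11.7214) · e^(0.0133·8/12)
= 269.4786 · e^0.008867 = 269.4786 × 1.008906 = kr 271.88

kr 271.88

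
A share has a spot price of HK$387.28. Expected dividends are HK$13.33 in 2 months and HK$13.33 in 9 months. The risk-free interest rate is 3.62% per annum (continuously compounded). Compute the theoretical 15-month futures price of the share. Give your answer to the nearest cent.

PV(dividends) I = 13.33·e^(−0.0362·2/12) + 13.33·e^(−0.0362·9/12)
I = 13.2498 + 12.9730 = 26.2228
F = (S − I)·e^(rT) = (387.28 − 26.2228) · e^(0.0362·15/12)
= 361.0572 · e^0.045250 = 361.0572 × 1.046289 = HK$377.77

HK$377.77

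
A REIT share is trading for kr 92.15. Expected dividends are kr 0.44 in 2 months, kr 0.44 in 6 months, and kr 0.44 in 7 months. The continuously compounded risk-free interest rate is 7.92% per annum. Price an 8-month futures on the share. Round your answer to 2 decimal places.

PV(dividends) I = 0.44·e^(−0.0792·2/12) + 0.44·e^(−0.0792·6/12) + 0.44·e^(−0.0792·7/12)
I = 0.4342 + 0.4229 + 0.4201 = 1.2772
F = (S − I)·e^(rT) = (92.15 − 1.2772) · e^(0.0792·8/12)
= 90.8728 · e^0.052800 = 90.8728 × 1.054219 = kr 95.80

kr 95.80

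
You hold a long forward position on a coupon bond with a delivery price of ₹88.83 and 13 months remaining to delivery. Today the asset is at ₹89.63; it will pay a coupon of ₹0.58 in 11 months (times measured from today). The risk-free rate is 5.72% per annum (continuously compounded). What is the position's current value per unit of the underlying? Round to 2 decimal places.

PV(remaining coupons) I = 0.58·e^(−0.0572·11/12) = 0.5504
Current forward F = (S − I)·e^(rT) = (89.63 − 0.5504)·e^(0.0572·13/12) = 89.0796 × 1.063927 = 94.7742
Value (long) = (F − K)·e^(−rT) = (94.7742 − 88.83) × 0.939914 = 5.5870
Value = ₹5.59

₹5.59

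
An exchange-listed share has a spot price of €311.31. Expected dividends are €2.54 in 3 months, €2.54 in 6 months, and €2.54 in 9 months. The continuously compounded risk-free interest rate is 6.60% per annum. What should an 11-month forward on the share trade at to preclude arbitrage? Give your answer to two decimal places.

€322.89

PV(dividends) I = 2.54·e^(−0.0660·3/12) + 2.54·e^(−0.0660·6/12) + 2.54·e^(−0.0660·9/12)
I = 2.4984 + 2.4575 + 2.4173 = 7.3732
F = (S − I)·e^(rT) = (311.31 − 7.3732) · e^(0.0660·11/12)
= 303.9368 · e^0.060500 = 303.9368 × 1.062368 = €322.89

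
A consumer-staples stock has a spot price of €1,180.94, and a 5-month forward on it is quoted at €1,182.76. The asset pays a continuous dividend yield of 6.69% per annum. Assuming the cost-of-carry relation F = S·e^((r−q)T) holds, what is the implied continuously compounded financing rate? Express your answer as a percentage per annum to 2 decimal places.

From F = S·e^((r−q)T): (r − q) = ln(F/S)/T
ln(1182.76/1180.94) = ln(1.001541) = 0.001540
(r − q) = 0.001540 / (5/12) = 0.003696
r = ln(F/S)/T + q = 0.003696 + 0.0669 = 0.070596
r = 7.06%

7.06%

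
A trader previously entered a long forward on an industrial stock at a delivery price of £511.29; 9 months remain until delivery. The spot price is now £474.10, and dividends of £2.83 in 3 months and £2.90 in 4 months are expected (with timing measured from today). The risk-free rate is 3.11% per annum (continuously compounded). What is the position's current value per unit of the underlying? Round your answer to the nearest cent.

-£31.08

PV(remaining dividends) I = 2.83·e^(−0.0311·3/12) + 2.90·e^(−0.0311·4/12) = 5.6782
Current forward F = (S − I)·e^(rT) = (474.10 − 5.6782)·e^(0.0311·9/12) = 468.4218 × 1.023599 = 479.4761
Value (long) = (F − K)·e^(−rT) = (479.4761 − 511.29) × 0.976945 = -31.0804
Value = -£31.08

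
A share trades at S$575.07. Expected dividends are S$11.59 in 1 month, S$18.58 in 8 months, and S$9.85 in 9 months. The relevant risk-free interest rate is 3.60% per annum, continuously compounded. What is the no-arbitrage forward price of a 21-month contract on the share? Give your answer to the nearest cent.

S$570.63

PV(dividends) I = 11.59·e^(−0.0360·1/12) + 18.58·e^(−0.0360·8/12) + 9.85·e^(−0.0360·9/12)
I = 11.5553 + 18.1394 + 9.5876 = 39.2823
F = (S − I)·e^(rT) = (575.07 − 39.2823) · e^(0.0360·21/12)
= 535.7877 · e^0.063000 = 535.7877 × 1.065027 = S$570.63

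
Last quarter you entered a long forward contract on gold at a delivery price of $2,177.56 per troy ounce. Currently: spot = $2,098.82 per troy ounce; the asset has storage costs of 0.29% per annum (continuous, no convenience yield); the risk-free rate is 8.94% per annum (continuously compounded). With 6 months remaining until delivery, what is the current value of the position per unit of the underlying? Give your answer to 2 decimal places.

Current fair forward for the remaining 6 months: F = S·e^((r + u)·T), (r + u) = 0.0894 + 0.0029 = 0.0923
F = 2098.82 · e^(0.0923 × 6/12) = 2098.82 × 1.04723148 = 2197.9504
Value of long forward = (F − K)·e^(−rT) = (2197.9504 − 2177.56) · e^(−0.0894·6/12)
= 20.3904 × 0.95628432 = 19.50

$19.50 per troy ounce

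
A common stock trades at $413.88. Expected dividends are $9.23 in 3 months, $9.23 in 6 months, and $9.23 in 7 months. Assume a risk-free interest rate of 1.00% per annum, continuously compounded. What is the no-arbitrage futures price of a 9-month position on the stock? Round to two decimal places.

PV(dividends) I = 9.23·e^(−0.0100·3/12) + 9.23·e^(−0.0100·6/12) + 9.23·e^(−0.0100·7/12)
I = 9.2070 + 9.1840 + 9.1763 = 27.5673
F = (S − I)·e^(rT) = (413.88 − 27.5673) · e^(0.0100·9/12)
= 386.3127 · e^0.007500 = 386.3127 × 1.007528 = $389.22

$389.22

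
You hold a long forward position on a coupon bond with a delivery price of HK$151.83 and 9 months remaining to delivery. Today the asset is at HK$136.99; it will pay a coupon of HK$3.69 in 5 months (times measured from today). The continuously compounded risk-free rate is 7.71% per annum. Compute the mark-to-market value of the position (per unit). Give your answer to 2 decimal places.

PV(remaining coupons) I = 3.69·e^(−0.0771·5/12) = 3.5733
Current forward F = (S − I)·e^(rT) = (136.99 − 3.5733)·e^(0.0771·9/12) = 133.4167 × 1.059530 = 141.3590
Value (long) = (F − K)·e^(−rT) = (141.3590 − 151.83) × 0.943815 = -9.8827
Value = -HK$9.88

-HK$9.88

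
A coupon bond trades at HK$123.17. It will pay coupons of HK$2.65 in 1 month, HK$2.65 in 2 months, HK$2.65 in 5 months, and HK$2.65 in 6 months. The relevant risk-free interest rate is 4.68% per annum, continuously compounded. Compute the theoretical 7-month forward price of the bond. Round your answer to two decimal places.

PV(coupons) I = 2.65·e^(−0.0468·1/12) + 2.65·e^(−0.0468·2/12) + 2.65·e^(−0.0468·5/12) + 2.65·e^(−0.0468·6/12)
I = 2.6397 + 2.6294 + 2.5988 + 2.5887 = 10.4566
F = (S − I)·e^(rT) = (123.17 − 10.4566) · e^(0.0468·7/12)
= 112.7134 · e^0.027300 = 112.7134 × 1.027676 = HK$115.83

HK$115.83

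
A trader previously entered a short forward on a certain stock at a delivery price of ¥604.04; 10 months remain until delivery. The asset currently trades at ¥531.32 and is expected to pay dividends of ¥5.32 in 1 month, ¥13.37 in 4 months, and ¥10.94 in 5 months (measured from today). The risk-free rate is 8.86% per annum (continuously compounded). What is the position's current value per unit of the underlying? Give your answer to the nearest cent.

¥58.53

PV(remaining dividends) I = 5.32·e^(−0.0886·1/12) + 13.37·e^(−0.0886·4/12) + 10.94·e^(−0.0886·5/12) = 28.8053
Current forward F = (S − I)·e^(rT) = (531.32 − 28.8053)·e^(0.0886·10/12) = 502.5147 × 1.076627 = 541.0209
Value (long) = (F − K)·e^(−rT) = (541.0209 − 604.04) × 0.928826 = -58.5338
Short position value = −(long value) = ¥58.53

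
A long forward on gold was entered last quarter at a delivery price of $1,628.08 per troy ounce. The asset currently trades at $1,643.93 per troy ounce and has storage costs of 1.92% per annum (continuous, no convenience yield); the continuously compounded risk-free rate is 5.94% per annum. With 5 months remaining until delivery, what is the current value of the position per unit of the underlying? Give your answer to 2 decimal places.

$68.85 per troy ounce

Current fair forward for the remaining 5 months: F = S·e^((r + u)·T), (r + u) = 0.0594 + 0.0192 = 0.0786
F = 1643.93 · e^(0.0786 × 5/12) = 1643.93 × 1.03329218 = 1698.6600
Value of long forward = (F − K)·e^(−rT) = (1698.6600 − 1628.08) · e^(−0.0594·5/12)
= 70.5800 × 0.97555377 = 68.85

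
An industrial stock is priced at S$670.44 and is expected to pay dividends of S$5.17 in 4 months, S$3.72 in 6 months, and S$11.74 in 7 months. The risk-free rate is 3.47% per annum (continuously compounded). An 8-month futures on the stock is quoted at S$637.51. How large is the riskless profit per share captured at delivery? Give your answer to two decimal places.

S$27.87 per share

PV(dividends) I = 5.17·e^(−0.0347·4/12) + 3.72·e^(−0.0347·6/12) + 11.74·e^(−0.0347·7/12) = 20.2713
Fair futures F* = (S − I)·e^(rT) = (670.44 − 20.2713)·e^0.023133 = 650.1687 × 1.023403 = 665.3846
Market S$637.51 < fair 665.3846: forward underpriced → reverse cash-and-carry (short the stock, invest proceeds at r, pay the dividends, go long the forward).
Profit at T = |F_mkt − F*| = |637.51 − 665.3846| = S$27.87 per share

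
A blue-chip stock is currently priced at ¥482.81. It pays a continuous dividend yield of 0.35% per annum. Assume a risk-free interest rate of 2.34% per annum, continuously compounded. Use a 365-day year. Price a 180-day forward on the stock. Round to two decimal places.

F = S·e^((r − q)T) = 482.81 · e^((0.0234 − 0.0035) × 180/365)
= 482.81 · e^0.009814 = 482.81 × 1.009862
F = ¥487.57

¥487.57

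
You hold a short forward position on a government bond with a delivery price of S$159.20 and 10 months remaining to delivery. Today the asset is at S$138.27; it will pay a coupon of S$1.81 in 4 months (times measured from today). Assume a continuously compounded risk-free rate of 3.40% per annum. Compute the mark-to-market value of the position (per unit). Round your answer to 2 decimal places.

S$18.27

PV(remaining coupons) I = 1.81·e^(−0.0340·4/12) = 1.7896
Current forward F = (S − I)·e^(rT) = (138.27 − 1.7896)·e^(0.0340·10/12) = 136.4804 × 1.028739 = 140.4027
Value (long) = (F − K)·e^(−rT) = (140.4027 − 159.20) × 0.972064 = -18.2722
Short position value = −(long value) = S$18.27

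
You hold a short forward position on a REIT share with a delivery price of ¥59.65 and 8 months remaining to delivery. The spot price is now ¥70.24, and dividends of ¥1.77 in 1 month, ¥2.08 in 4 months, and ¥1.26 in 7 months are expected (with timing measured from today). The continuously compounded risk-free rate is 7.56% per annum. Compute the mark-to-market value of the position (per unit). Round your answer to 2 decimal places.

PV(remaining dividends) I = 1.77·e^(−0.0756·1/12) + 2.08·e^(−0.0756·4/12) + 1.26·e^(−0.0756·7/12) = 4.9928
Current forward F = (S − I)·e^(rT) = (70.24 − 4.9928)·e^(0.0756·8/12) = 65.2472 × 1.051692 = 68.6200
Value (long) = (F − K)·e^(−rT) = (68.6200 − 59.65) × 0.950849 = 8.5291
Short position value = −(long value) = -¥8.53

-¥8.53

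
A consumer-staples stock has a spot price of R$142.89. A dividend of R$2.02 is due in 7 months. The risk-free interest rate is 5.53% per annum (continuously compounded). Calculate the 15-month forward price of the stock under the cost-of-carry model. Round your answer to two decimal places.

PV(dividends) I = 2.02·e^(−0.0553·7/12)
I = 1.9559
F = (S − I)·e^(rT) = (142.89 − 1.9559) · e^(0.0553·15/12)
= 140.9341 · e^0.069125 = 140.9341 × 1.071570 = R$151.02

R$151.02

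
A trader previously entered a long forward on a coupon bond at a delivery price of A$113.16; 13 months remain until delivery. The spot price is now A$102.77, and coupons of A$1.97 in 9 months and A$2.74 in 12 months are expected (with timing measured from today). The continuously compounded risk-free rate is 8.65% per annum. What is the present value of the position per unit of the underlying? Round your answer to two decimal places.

PV(remaining coupons) I = 1.97·e^(−0.0865·9/12) + 2.74·e^(−0.0865·12/12) = 4.3592
Current forward F = (S − I)·e^(rT) = (102.77 − 4.3592)·e^(0.0865·13/12) = 98.4108 × 1.098239 = 108.0786
Value (long) = (F − K)·e^(−rT) = (108.0786 − 113.16) × 0.910548 = -4.6269
Value = -A$4.63

-A$4.63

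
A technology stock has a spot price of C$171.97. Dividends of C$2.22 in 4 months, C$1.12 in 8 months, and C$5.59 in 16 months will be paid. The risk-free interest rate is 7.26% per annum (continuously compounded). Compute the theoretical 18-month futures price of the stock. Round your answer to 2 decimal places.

C$182.49

PV(dividends) I = 2.22·e^(−0.0726·4/12) + 1.12·e^(−0.0726·8/12) + 5.59·e^(−0.0726·16/12)
I = 2.1669 + 1.0671 + 5.0743 = 8.3083
F = (S − I)·e^(rT) = (171.97 − 8.3083) · e^(0.0726·18/12)
= 163.6617 · e^0.108900 = 163.6617 × 1.115051 = C$182.49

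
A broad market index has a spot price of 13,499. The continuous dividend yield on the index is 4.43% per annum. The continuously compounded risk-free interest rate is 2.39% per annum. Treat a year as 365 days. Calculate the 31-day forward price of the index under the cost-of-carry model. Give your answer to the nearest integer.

13,476

F = S·e^((r − q)T) = 13499 · e^((0.0239 − 0.0443) × 31/365)
= 13499 · e^-0.001733 = 13499 × 0.998269
F = 13,476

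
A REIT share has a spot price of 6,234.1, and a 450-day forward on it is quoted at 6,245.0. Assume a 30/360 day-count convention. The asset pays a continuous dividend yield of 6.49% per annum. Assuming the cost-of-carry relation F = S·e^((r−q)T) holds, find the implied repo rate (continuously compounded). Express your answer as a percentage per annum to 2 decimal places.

6.63%

From F = S·e^((r−q)T): (r − q) = ln(F/S)/T
ln(6245.0/6234.1) = ln(1.001748) = 0.001746
(r − q) = 0.001746 / (450/360) = 0.001397
r = ln(F/S)/T + q = 0.001397 + 0.0649 = 0.066297
r = 6.63%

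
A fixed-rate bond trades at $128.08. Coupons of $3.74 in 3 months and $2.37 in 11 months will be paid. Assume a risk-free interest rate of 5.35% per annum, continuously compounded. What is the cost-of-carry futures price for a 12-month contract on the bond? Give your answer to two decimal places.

PV(coupons) I = 3.74·e^(−0.0535·3/12) + 2.37·e^(−0.0535·11/12)
I = 3.6903 + 2.2566 = 5.9469
F = (S − I)·e^(rT) = (128.08 − 5.9469) · e^(0.0535·12/12)
= 122.1331 · e^0.053500 = 122.1331 × 1.054957 = $128.85

$128.85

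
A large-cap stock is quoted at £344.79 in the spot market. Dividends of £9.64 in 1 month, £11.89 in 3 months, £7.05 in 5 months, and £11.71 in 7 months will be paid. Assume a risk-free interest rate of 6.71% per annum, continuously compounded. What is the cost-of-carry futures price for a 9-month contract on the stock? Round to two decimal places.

PV(dividends) I = 9.64·e^(−0.0671·1/12) + 11.89·e^(−0.0671·3/12) + 7.05·e^(−0.0671·5/12) + 11.71·e^(−0.0671·7/12)
I = 9.5862 + 11.6922 + 6.8556 + 11.2605 = 39.3945
F = (S − I)·e^(rT) = (344.79 − 39.3945) · e^(0.0671·9/12)
= 305.3955 · e^0.050325 = 305.3955 × 1.051613 = £321.16

£321.16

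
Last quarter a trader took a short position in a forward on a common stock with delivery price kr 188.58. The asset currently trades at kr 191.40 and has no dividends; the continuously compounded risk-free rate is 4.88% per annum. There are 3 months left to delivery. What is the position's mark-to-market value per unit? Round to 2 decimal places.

Current fair forward for the remaining 3 months: F = S·e^(r·T), r = 0.0488
F = 191.40 · e^(0.0488 × 3/12) = 191.40 × 1.012275 = 193.7494
Value of long forward = (F − K)·e^(−rT) = (193.7494 − 188.58) · e^(−0.0488·3/12)
= 5.1694 × 0.987874 = 5.11
Short position value = −(long value) = -kr 5.11

-kr 5.11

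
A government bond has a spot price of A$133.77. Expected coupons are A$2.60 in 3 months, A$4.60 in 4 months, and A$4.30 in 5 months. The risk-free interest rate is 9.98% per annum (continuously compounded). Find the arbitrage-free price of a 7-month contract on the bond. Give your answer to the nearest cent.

PV(coupons) I = 2.60·e^(−0.0998·3/12) + 4.60·e^(−0.0998·4/12) + 4.30·e^(−0.0998·5/12)
I = 2.5359 + 4.4495 + 4.1249 = 11.1103
F = (S − I)·e^(rT) = (133.77 − 11.1103) · e^(0.0998·7/12)
= 122.6597 · e^0.058217 = 122.6597 × 1.059945 = A$130.01

A$130.01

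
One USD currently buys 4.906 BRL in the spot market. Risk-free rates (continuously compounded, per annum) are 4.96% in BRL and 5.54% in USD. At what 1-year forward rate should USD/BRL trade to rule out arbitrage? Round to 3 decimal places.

F = S·e^((r_BRL − r_USD)T) = 4.906 · e^((0.0496 − 0.0554) × 1)
= 4.906 · e^-0.005800 = 4.906 × 0.994217
F = 4.878 BRL per USD

4.878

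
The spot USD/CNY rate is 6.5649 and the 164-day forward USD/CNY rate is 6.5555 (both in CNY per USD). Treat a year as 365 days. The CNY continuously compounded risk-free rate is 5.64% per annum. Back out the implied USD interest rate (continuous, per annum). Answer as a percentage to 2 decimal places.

5.96%

F = S·e^((r_CNY − r_USD)T) ⇒ r_USD = r_CNY − ln(F/S)/T
ln(6.5555/6.5649) = -0.001433; /(164/365) = -0.003189
r_USD = 0.0564 + 0.003189 = 0.059589
r_USD = 5.96%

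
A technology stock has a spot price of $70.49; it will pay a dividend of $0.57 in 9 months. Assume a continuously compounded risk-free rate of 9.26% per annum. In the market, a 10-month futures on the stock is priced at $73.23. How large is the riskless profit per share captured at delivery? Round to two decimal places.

$2.34 per share

PV(dividends) I = 0.57·e^(−0.0926·9/12) = 0.5318
Fair futures F* = (S − I)·e^(rT) = (70.49 − 0.5318)·e^0.077167 = 69.9582 × 1.080222 = 75.5704
Market $73.23 < fair 75.5704: forward underpriced → reverse cash-and-carry (short the stock, invest proceeds at r, pay the dividends, go long the forward).
Profit at T = |F_mkt − F*| = |73.23 − 75.5704| = $2.34 per share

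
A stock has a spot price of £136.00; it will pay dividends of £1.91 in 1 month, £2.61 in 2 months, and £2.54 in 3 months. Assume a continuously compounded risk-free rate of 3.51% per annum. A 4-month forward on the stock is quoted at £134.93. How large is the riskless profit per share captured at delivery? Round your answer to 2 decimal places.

PV(dividends) I = 1.91·e^(−0.0351·1/12) + 2.61·e^(−0.0351·2/12) + 2.54·e^(−0.0351·3/12) = 7.0170
Fair forward F* = (S − I)·e^(rT) = (136.00 − 7.0170)·e^0.011700 = 128.9830 × 1.011769 = 130.5010
Market £134.93 > fair 130.5010: forward overpriced → cash-and-carry (borrow at r, buy the stock and collect the dividends, short the forward).
Profit at T = |F_mkt − F*| = |134.93 − 130.5010| = £4.43 per share

£4.43 per share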